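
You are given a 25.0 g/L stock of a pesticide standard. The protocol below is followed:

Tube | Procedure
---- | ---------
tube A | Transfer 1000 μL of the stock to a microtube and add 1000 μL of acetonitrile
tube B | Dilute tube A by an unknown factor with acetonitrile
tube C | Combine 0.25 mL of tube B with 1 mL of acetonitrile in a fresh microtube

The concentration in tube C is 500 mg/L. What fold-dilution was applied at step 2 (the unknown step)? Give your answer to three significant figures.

5.00-fold

Step 1: 1000 μL + 1000 μL = 2000 μL total → factor 2000/1000 = 2
Step 2: unknown factor x
Step 3: 0.25 mL + 1 mL = 1.25 mL total → factor 1.25/0.25 = 5
Product of known-step factors = 10
Overall factor = 25.0 g/L / (500 mg/L) = 50
x = 50 / 10 = 5.00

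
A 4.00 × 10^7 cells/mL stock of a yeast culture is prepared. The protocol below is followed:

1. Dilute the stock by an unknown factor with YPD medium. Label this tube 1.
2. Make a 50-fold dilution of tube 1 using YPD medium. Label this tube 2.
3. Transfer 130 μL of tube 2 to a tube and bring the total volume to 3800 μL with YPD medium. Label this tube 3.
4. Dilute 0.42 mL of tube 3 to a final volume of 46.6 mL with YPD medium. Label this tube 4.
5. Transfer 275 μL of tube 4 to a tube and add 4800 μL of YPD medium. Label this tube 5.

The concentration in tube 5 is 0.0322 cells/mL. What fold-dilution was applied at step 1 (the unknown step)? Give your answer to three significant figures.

415-fold

Step 1: unknown factor x
Step 2: 50-fold → factor 50
Step 3: 130 μL brought to 3800 μL → factor 3800/130 = 29.231
Step 4: 0.42 mL brought to 46.6 mL → factor 46.6/0.42 = 110.95
Step 5: 275 μL + 4800 μL = 5075 μL total → factor 5075/275 = 18.455
Product of known-step factors = 2.9926 × 10^6
Overall factor = 4.00 × 10^7 cells/mL / (0.0322 cells/mL) = 1.2422 × 10^9
x = 1.2422 × 10^9 / 2.9926 × 10^6 = 415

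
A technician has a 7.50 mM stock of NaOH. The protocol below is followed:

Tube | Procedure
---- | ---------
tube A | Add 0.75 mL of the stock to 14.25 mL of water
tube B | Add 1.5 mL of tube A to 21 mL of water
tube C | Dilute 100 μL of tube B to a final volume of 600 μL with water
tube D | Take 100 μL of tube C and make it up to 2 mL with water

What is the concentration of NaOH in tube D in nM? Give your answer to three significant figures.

208 nM

Step 1: 0.75 mL + 14.25 mL = 15 mL total → factor 15/0.75 = 20
Step 2: 1.5 mL + 21 mL = 22.5 mL total → factor 22.5/1.5 = 15
Step 3: 100 μL brought to 600 μL → factor 600/100 = 6
Step 4: 100 μL brought to 2 mL → factor 2000/100 = 20
Overall dilution factor = 20 × 15 × 6 × 20 = 36000
Final = 7.50 mM / 36000 = 0.0002083 mM = 208 nM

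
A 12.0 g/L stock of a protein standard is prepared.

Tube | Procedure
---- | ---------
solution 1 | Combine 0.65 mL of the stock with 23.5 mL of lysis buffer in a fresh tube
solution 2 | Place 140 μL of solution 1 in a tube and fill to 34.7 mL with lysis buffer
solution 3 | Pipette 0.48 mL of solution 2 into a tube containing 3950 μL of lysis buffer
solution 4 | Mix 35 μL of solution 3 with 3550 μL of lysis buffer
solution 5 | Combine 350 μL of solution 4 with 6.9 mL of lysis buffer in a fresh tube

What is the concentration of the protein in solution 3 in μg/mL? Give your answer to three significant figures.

0.141 μg/mL

Step 1: 0.65 mL + 23.5 mL = 24.15 mL total → factor 24.15/0.65 = 37.154
Step 2: 140 μL brought to 34.7 mL → factor 34700/140 = 247.86
Step 3: 0.48 mL + 3950 μL = 4.43 mL total → factor 4.43/0.48 = 9.2292
Dilution factor through solution 3 = 37.154 × 247.86 × 9.2292 = 84990
[solution 3] = 12.0 g/L / 84990 = 0.0001412 g/L = 0.141 μg/mL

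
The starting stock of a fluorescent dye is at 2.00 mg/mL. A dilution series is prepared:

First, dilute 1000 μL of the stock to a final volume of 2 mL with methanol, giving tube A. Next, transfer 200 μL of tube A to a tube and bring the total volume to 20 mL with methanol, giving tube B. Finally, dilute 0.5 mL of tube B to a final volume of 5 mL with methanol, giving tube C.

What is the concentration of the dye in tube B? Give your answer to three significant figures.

Step 1: 1000 μL brought to 2 mL → factor 2000/1000 = 2
Step 2: 200 μL brought to 20 mL → factor 20000/200 = 100
Dilution factor through tube B = 2 × 100 = 200
[tube B] = 2.00 mg/mL / 200 = 0.0100 mg/mL

0.0100 mg/mL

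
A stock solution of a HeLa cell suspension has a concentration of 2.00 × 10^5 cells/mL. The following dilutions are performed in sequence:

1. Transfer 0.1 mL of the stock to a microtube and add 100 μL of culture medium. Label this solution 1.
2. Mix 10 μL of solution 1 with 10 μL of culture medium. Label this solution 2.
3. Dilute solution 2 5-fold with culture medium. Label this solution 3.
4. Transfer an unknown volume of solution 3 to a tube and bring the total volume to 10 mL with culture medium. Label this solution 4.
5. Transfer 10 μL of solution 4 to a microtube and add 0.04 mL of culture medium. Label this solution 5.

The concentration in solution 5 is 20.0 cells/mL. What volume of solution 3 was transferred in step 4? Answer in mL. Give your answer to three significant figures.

0.100 mL

Step 1: 0.1 mL + 100 μL = 0.2 mL total → factor 0.2/0.1 = 2
Step 2: 10 μL + 10 μL = 20 μL total → factor 20/10 = 2
Step 3: 5-fold → factor 5
Step 4: v brought to 10 mL → factor = 10 mL/v
Step 5: 10 μL + 0.04 mL = 50 μL total → factor 50/10 = 5
Product of known-step factors = 100
Overall factor = 2.00 × 10^5 cells/mL / (20.0 cells/mL) = 10000
Step-4 factor = 10000 / 100 = 100
v = 10 mL / 100 = 0.100 mL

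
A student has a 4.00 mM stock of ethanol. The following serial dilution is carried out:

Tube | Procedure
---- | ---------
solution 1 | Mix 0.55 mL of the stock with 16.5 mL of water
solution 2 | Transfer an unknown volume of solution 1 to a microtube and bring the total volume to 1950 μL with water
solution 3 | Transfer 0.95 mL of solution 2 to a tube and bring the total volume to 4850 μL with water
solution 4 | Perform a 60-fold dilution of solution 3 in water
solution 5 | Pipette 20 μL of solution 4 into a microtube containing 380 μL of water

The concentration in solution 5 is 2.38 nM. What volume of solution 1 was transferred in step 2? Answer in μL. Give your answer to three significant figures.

Step 1: 0.55 mL + 16.5 mL = 17.05 mL total → factor 17.05/0.55 = 31
Step 2: v brought to 1950 μL → factor = 1950 μL/v
Step 3: 0.95 mL brought to 4850 μL → factor 4.85/0.95 = 5.1053
Step 4: 60-fold → factor 60
Step 5: 20 μL + 380 μL = 400 μL total → factor 400/20 = 20
Product of known-step factors = 1.8992 × 10^5
Overall factor = 4.00 mM / (2.38 nM) = 1.6807 × 10^6
Step-2 factor = 1.6807 × 10^6 / 1.8992 × 10^5 = 8.8496
v = 1950 μL / 8.8496 = 220 μL

220 μL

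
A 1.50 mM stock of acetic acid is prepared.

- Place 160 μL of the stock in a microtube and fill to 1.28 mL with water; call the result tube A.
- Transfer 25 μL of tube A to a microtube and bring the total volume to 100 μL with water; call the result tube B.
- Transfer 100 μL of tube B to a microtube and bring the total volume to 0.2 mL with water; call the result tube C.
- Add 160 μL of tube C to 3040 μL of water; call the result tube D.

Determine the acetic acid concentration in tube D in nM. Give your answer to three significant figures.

1.17 × 10^3 nM

Step 1: 160 μL brought to 1.28 mL → factor 1280/160 = 8
Step 2: 25 μL brought to 100 μL → factor 100/25 = 4
Step 3: 100 μL brought to 0.2 mL → factor 200/100 = 2
Step 4: 160 μL + 3040 μL = 3200 μL total → factor 3200/160 = 20
Overall dilution factor = 8 × 4 × 2 × 20 = 1280
Final = 1.50 mM / 1280 = 0.001172 mM = 1.17 × 10^3 nM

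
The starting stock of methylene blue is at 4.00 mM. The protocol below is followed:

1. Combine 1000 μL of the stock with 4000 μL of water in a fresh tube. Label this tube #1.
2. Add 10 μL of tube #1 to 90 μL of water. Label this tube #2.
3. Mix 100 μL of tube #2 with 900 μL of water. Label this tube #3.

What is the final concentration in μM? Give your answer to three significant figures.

8.00 μM

Step 1: 1000 μL + 4000 μL = 5000 μL total → factor 5000/1000 = 5
Step 2: 10 μL + 90 μL = 100 μL total → factor 100/10 = 10
Step 3: 100 μL + 900 μL = 1000 μL total → factor 1000/100 = 10
Overall dilution factor = 5 × 10 × 10 = 500
Final = 4.00 mM / 500 = 0.008000 mM = 8.00 μM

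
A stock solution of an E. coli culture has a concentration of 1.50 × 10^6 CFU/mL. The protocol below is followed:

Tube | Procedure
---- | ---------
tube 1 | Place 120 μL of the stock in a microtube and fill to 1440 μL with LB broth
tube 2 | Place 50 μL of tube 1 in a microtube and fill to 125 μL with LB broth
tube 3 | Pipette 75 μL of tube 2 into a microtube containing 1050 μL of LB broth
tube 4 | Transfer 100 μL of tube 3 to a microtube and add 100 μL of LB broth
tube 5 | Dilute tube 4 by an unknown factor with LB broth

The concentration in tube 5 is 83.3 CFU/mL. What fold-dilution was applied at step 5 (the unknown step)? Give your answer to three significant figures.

Step 1: 120 μL brought to 1440 μL → factor 1440/120 = 12
Step 2: 50 μL brought to 125 μL → factor 125/50 = 2.5
Step 3: 75 μL + 1050 μL = 1125 μL total → factor 1125/75 = 15
Step 4: 100 μL + 100 μL = 200 μL total → factor 200/100 = 2
Step 5: unknown factor x
Product of known-step factors = 900
Overall factor = 1.50 × 10^6 CFU/mL / (83.3 CFU/mL) = 18007
x = 18007 / 900 = 20.0

20.0-fold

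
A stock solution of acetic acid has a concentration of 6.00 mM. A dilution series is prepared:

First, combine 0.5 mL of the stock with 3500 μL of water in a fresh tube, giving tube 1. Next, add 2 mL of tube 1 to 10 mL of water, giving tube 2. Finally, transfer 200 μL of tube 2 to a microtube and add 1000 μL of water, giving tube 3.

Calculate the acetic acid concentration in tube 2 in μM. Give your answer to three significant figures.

Step 1: 0.5 mL + 3500 μL = 4 mL total → factor 4/0.5 = 8
Step 2: 2 mL + 10 mL = 12 mL total → factor 12/2 = 6
Dilution factor through tube 2 = 8 × 6 = 48
[tube 2] = 6.00 mM / 48 = 0.1250 mM = 125 μM

125 μM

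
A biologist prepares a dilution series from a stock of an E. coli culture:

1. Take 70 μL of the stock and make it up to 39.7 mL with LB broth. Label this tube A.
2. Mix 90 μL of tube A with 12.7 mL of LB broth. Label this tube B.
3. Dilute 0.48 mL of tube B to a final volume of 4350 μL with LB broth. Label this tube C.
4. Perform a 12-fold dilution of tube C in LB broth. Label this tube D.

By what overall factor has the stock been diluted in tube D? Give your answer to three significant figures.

8.76 × 10^6

Step 1: 70 μL brought to 39.7 mL → factor 39700/70 = 567.14
Step 2: 90 μL + 12.7 mL = 12790 μL total → factor 12790/90 = 142.11
Step 3: 0.48 mL brought to 4350 μL → factor 4.35/0.48 = 9.0625
Step 4: 12-fold → factor 12
Overall dilution factor = 567.14 × 142.11 × 9.0625 × 12 = 8.765 × 10^6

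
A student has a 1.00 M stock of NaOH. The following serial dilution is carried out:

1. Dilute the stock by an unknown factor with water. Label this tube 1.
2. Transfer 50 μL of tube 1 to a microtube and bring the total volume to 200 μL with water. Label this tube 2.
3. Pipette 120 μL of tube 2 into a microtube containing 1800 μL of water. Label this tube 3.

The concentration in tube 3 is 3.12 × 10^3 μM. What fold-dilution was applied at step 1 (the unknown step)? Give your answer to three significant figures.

Step 1: unknown factor x
Step 2: 50 μL brought to 200 μL → factor 200/50 = 4
Step 3: 120 μL + 1800 μL = 1920 μL total → factor 1920/120 = 16
Product of known-step factors = 64
Overall factor = 1.00 M / (3.12 × 10^3 μM) = 320.51
x = 320.51 / 64 = 5.01

5.01-fold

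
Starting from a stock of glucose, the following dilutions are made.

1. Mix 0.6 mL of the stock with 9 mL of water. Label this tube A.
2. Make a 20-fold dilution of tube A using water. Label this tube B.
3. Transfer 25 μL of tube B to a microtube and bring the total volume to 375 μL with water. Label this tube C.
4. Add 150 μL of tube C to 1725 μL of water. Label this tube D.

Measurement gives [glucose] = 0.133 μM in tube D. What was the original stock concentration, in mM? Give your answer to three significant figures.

7.98 mM

Step 1: 0.6 mL + 9 mL = 9.6 mL total → factor 9.6/0.6 = 16
Step 2: 20-fold → factor 20
Step 3: 25 μL brought to 375 μL → factor 375/25 = 15
Step 4: 150 μL + 1725 μL = 1875 μL total → factor 1875/150 = 12.5
Overall dilution factor = 16 × 20 × 15 × 12.5 = 60000
Stock = 0.133 μM × 60000 = 7980 μM = 7.98 mM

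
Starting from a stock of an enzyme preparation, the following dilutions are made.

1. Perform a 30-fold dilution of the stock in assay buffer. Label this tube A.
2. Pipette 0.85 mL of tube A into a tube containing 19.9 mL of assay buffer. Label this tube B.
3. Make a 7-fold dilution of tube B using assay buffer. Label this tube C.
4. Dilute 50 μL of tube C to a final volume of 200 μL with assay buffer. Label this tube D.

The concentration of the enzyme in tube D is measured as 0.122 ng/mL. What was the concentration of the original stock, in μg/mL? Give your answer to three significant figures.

Step 1: 30-fold → factor 30
Step 2: 0.85 mL + 19.9 mL = 20.75 mL total → factor 20.75/0.85 = 24.412
Step 3: 7-fold → factor 7
Step 4: 50 μL brought to 200 μL → factor 200/50 = 4
Overall dilution factor = 30 × 24.412 × 7 × 4 = 20506
Stock = 0.122 ng/mL × 20506 = 2502 ng/mL = 2.50 μg/mL

2.50 μg/mL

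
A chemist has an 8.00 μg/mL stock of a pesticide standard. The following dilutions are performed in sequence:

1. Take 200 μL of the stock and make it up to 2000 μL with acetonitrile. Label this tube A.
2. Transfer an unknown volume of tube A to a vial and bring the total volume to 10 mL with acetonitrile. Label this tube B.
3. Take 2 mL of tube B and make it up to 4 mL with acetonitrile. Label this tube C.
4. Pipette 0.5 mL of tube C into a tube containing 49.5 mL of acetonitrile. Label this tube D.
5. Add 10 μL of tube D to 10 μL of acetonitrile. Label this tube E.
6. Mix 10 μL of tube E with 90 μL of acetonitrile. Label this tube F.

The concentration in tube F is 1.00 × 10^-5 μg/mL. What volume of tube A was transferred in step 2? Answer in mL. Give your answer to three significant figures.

0.500 mL

Step 1: 200 μL brought to 2000 μL → factor 2000/200 = 10
Step 2: v brought to 10 mL → factor = 10 mL/v
Step 3: 2 mL brought to 4 mL → factor 4/2 = 2
Step 4: 0.5 mL + 49.5 mL = 50 mL total → factor 50/0.5 = 100
Step 5: 10 μL + 10 μL = 20 μL total → factor 20/10 = 2
Step 6: 10 μL + 90 μL = 100 μL total → factor 100/10 = 10
Product of known-step factors = 40000
Overall factor = 8.00 μg/mL / (1.00 × 10^-5 μg/mL) = 8 × 10^5
Step-2 factor = 8 × 10^5 / 40000 = 20
v = 10 mL / 20 = 0.500 mL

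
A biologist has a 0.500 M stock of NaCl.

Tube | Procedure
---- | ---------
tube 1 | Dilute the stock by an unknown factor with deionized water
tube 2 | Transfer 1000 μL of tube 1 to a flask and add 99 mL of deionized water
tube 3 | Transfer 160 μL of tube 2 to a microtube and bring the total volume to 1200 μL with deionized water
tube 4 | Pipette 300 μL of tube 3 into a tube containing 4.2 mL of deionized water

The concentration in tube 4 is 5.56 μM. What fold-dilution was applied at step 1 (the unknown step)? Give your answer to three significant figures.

7.99-fold

Step 1: unknown factor x
Step 2: 1000 μL + 99 mL = 1 × 10^5 μL total → factor 1 × 10^5/1000 = 100
Step 3: 160 μL brought to 1200 μL → factor 1200/160 = 7.5
Step 4: 300 μL + 4.2 mL = 4500 μL total → factor 4500/300 = 15
Product of known-step factors = 11250
Overall factor = 0.500 M / (5.56 μM) = 89928
x = 89928 / 11250 = 7.99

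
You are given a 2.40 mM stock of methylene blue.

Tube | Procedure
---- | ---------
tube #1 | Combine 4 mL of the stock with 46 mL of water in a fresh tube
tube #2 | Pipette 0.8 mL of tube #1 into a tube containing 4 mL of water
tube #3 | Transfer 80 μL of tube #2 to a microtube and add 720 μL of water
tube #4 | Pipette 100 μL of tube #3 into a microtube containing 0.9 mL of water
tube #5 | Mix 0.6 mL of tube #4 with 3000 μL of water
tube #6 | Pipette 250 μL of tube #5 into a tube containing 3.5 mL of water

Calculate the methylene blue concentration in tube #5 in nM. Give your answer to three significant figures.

Step 1: 4 mL + 46 mL = 50 mL total → factor 50/4 = 12.5
Step 2: 0.8 mL + 4 mL = 4.8 mL total → factor 4.8/0.8 = 6
Step 3: 80 μL + 720 μL = 800 μL total → factor 800/80 = 10
Step 4: 100 μL + 0.9 mL = 1000 μL total → factor 1000/100 = 10
Step 5: 0.6 mL + 3000 μL = 3.6 mL total → factor 3.6/0.6 = 6
Dilution factor through tube #5 = 12.5 × 6 × 10 × 10 × 6 = 45000
[tube #5] = 2.40 mM / 45000 = 5.333 × 10^-5 mM = 53.3 nM

53.3 nM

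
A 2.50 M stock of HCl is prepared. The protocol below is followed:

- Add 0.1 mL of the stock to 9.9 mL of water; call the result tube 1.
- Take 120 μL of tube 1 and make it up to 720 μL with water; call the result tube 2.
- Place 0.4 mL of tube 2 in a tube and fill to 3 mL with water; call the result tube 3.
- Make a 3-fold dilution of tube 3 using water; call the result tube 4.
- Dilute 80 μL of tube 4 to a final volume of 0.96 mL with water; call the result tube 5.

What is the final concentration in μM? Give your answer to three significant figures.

15.4 μM

Step 1: 0.1 mL + 9.9 mL = 10 mL total → factor 10/0.1 = 100
Step 2: 120 μL brought to 720 μL → factor 720/120 = 6
Step 3: 0.4 mL brought to 3 mL → factor 3/0.4 = 7.5
Step 4: 3-fold → factor 3
Step 5: 80 μL brought to 0.96 mL → factor 960/80 = 12
Overall dilution factor = 100 × 6 × 7.5 × 3 × 12 = 1.62 × 10^5
Final = 2.50 M / 1.62 × 10^5 = 1.543 × 10^-5 M = 15.4 μM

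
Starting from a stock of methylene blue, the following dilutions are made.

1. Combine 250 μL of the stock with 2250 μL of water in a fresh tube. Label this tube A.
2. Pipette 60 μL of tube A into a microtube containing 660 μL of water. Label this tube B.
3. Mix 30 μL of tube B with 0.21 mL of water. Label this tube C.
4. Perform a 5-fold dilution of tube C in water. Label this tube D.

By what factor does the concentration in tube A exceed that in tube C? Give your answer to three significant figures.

Step 1: 250 μL + 2250 μL = 2500 μL total → factor 2500/250 = 10
Step 2: 60 μL + 660 μL = 720 μL total → factor 720/60 = 12
Step 3: 30 μL + 0.21 mL = 240 μL total → factor 240/30 = 8
Dilution factor to tube A = 10; to tube C = 960
[tube A]/[tube C] = (factor to tube C)/(factor to tube A) = 960/10 = 96.0

96.0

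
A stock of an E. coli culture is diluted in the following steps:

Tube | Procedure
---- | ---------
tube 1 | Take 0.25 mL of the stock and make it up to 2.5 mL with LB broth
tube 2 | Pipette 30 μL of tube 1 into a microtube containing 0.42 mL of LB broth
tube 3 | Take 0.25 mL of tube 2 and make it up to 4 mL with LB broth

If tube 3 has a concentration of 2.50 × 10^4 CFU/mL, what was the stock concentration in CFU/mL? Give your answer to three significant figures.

Step 1: 0.25 mL brought to 2.5 mL → factor 2.5/0.25 = 10
Step 2: 30 μL + 0.42 mL = 450 μL total → factor 450/30 = 15
Step 3: 0.25 mL brought to 4 mL → factor 4/0.25 = 16
Overall dilution factor = 10 × 15 × 16 = 2400
Stock = 2.50 × 10^4 CFU/mL × 2400 = 6.00 × 10^7 CFU/mL

6.00 × 10^7 CFU/mL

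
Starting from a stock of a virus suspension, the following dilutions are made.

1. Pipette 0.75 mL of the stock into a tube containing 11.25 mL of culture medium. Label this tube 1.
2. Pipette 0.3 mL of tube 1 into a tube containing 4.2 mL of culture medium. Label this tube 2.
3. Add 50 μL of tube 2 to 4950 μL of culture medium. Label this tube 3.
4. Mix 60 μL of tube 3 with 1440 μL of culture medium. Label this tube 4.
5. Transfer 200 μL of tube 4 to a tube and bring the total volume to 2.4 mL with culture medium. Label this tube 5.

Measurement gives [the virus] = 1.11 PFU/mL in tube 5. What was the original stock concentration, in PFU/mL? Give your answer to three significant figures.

7.99 × 10^6 PFU/mL

Step 1: 0.75 mL + 11.25 mL = 12 mL total → factor 12/0.75 = 16
Step 2: 0.3 mL + 4.2 mL = 4.5 mL total → factor 4.5/0.3 = 15
Step 3: 50 μL + 4950 μL = 5000 μL total → factor 5000/50 = 100
Step 4: 60 μL + 1440 μL = 1500 μL total → factor 1500/60 = 25
Step 5: 200 μL brought to 2.4 mL → factor 2400/200 = 12
Overall dilution factor = 16 × 15 × 100 × 25 × 12 = 7.2 × 10^6
Stock = 1.11 PFU/mL × 7.2 × 10^6 = 7.99 × 10^6 PFU/mL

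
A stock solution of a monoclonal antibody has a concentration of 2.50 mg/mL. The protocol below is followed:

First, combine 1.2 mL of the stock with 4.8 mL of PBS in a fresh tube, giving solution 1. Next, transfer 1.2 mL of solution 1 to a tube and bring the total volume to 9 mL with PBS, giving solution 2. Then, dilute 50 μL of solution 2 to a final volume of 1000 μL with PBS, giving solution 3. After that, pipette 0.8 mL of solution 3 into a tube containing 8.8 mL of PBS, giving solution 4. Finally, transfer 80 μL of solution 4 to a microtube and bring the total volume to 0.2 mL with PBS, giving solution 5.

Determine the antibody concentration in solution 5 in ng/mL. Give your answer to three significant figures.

111 ng/mL

Step 1: 1.2 mL + 4.8 mL = 6 mL total → factor 6/1.2 = 5
Step 2: 1.2 mL brought to 9 mL → factor 9/1.2 = 7.5
Step 3: 50 μL brought to 1000 μL → factor 1000/50 = 20
Step 4: 0.8 mL + 8.8 mL = 9.6 mL total → factor 9.6/0.8 = 12
Step 5: 80 μL brought to 0.2 mL → factor 200/80 = 2.5
Overall dilution factor = 5 × 7.5 × 20 × 12 × 2.5 = 22500
Final = 2.50 mg/mL / 22500 = 0.0001111 mg/mL = 111 ng/mL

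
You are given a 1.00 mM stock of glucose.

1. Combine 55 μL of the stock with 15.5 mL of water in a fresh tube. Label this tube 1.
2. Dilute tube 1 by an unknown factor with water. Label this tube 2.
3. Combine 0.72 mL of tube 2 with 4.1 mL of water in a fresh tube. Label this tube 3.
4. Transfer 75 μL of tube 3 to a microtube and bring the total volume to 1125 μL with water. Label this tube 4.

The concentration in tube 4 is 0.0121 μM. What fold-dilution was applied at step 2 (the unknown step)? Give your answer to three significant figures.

Step 1: 55 μL + 15.5 mL = 15555 μL total → factor 15555/55 = 282.82
Step 2: unknown factor x
Step 3: 0.72 mL + 4.1 mL = 4.82 mL total → factor 4.82/0.72 = 6.6944
Step 4: 75 μL brought to 1125 μL → factor 1125/75 = 15
Product of known-step factors = 28400
Overall factor = 1.00 mM / (0.0121 μM) = 82645
x = 82645 / 28400 = 2.91

2.91-fold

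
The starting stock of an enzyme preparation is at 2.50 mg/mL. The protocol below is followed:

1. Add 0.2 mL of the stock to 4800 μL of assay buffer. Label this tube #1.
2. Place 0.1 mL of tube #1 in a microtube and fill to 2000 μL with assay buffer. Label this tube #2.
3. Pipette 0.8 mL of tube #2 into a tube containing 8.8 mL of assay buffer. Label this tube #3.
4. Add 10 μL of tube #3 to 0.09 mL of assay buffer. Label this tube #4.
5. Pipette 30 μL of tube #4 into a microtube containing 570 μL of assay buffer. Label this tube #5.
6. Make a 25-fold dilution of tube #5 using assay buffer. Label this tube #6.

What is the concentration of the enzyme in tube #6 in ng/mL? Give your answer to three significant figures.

Step 1: 0.2 mL + 4800 μL = 5 mL total → factor 5/0.2 = 25
Step 2: 0.1 mL brought to 2000 μL → factor 2/0.1 = 20
Step 3: 0.8 mL + 8.8 mL = 9.6 mL total → factor 9.6/0.8 = 12
Step 4: 10 μL + 0.09 mL = 100 μL total → factor 100/10 = 10
Step 5: 30 μL + 570 μL = 600 μL total → factor 600/30 = 20
Step 6: 25-fold → factor 25
Overall dilution factor = 25 × 20 × 12 × 10 × 20 × 25 = 3 × 10^7
Final = 2.50 mg/mL / 3 × 10^7 = 8.333 × 10^-8 mg/mL = 0.0833 ng/mL

0.0833 ng/mL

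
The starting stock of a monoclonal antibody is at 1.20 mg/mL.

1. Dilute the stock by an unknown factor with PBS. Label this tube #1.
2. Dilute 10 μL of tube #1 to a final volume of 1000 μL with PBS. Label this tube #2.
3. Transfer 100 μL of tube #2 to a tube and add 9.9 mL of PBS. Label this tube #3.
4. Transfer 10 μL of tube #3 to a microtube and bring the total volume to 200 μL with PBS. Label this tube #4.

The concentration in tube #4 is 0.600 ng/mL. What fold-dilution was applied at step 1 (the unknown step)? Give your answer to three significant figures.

Step 1: unknown factor x
Step 2: 10 μL brought to 1000 μL → factor 1000/10 = 100
Step 3: 100 μL + 9.9 mL = 10000 μL total → factor 10000/100 = 100
Step 4: 10 μL brought to 200 μL → factor 200/10 = 20
Product of known-step factors = 2 × 10^5
Overall factor = 1.20 mg/mL / (0.600 ng/mL) = 2 × 10^6
x = 2 × 10^6 / 2 × 10^5 = 10.0

10.0-fold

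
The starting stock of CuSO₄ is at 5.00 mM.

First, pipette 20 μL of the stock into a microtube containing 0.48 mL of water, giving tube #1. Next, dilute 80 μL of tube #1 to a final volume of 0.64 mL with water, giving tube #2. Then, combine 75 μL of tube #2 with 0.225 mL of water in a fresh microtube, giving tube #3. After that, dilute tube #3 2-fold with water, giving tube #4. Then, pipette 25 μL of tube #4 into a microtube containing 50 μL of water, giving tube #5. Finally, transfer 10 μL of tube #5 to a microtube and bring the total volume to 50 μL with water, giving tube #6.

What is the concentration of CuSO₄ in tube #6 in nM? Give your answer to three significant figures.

Step 1: 20 μL + 0.48 mL = 500 μL total → factor 500/20 = 25
Step 2: 80 μL brought to 0.64 mL → factor 640/80 = 8
Step 3: 75 μL + 0.225 mL = 300 μL total → factor 300/75 = 4
Step 4: 2-fold → factor 2
Step 5: 25 μL + 50 μL = 75 μL total → factor 75/25 = 3
Step 6: 10 μL brought to 50 μL → factor 50/10 = 5
Dilution factor through tube #6 = 25 × 8 × 4 × 2 × 3 × 5 = 24000
[tube #6] = 5.00 mM / 24000 = 0.0002083 mM = 208 nM

208 nM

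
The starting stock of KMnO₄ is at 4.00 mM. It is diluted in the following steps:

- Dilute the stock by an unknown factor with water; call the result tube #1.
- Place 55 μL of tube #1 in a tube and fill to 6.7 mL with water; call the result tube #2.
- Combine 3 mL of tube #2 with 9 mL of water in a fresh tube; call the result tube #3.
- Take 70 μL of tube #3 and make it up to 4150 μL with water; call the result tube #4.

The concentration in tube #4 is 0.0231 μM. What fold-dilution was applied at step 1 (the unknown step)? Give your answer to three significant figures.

Step 1: unknown factor x
Step 2: 55 μL brought to 6.7 mL → factor 6700/55 = 121.82
Step 3: 3 mL + 9 mL = 12 mL total → factor 12/3 = 4
Step 4: 70 μL brought to 4150 μL → factor 4150/70 = 59.286
Product of known-step factors = 28888
Overall factor = 4.00 mM / (0.0231 μM) = 1.7316 × 10^5
x = 1.7316 × 10^5 / 28888 = 5.99

5.99-fold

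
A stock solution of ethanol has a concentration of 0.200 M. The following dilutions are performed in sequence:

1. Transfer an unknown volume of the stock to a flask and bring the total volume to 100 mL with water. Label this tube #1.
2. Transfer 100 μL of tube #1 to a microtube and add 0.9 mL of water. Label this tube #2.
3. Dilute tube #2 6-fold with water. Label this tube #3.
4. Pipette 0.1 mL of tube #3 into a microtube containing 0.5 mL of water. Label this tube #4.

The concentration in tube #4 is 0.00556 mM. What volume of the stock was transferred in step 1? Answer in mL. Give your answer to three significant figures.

Step 1: v brought to 100 mL → factor = 100 mL/v
Step 2: 100 μL + 0.9 mL = 1000 μL total → factor 1000/100 = 10
Step 3: 6-fold → factor 6
Step 4: 0.1 mL + 0.5 mL = 0.6 mL total → factor 0.6/0.1 = 6
Product of known-step factors = 360
Overall factor = 0.200 M / (0.00556 mM) = 35971
Step-1 factor = 35971 / 360 = 99.92
v = 100 mL / 99.92 = 1.00 mL

1.00 mL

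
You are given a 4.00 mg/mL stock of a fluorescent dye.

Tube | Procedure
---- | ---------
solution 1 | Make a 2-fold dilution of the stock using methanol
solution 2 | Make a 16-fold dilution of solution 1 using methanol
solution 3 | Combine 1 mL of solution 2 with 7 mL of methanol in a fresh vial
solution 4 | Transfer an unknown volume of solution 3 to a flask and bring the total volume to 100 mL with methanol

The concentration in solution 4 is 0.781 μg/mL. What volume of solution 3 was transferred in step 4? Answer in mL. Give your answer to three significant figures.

Step 1: 2-fold → factor 2
Step 2: 16-fold → factor 16
Step 3: 1 mL + 7 mL = 8 mL total → factor 8/1 = 8
Step 4: v brought to 100 mL → factor = 100 mL/v
Product of known-step factors = 256
Overall factor = 4.00 mg/mL / (0.781 μg/mL) = 5121.6
Step-4 factor = 5121.6 / 256 = 20.006
v = 100 mL / 20.006 = 5.00 mL

5.00 mL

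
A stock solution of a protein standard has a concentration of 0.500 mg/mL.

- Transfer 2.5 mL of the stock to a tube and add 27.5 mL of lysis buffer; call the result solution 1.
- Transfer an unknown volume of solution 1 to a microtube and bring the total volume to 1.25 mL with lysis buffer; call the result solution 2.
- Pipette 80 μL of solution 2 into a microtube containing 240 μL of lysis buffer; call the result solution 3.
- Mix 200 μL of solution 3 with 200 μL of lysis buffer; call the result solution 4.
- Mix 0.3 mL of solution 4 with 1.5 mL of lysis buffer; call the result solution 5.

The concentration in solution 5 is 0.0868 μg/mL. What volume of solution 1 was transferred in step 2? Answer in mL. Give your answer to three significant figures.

0.125 mL

Step 1: 2.5 mL + 27.5 mL = 30 mL total → factor 30/2.5 = 12
Step 2: v brought to 1.25 mL → factor = 1.25 mL/v
Step 3: 80 μL + 240 μL = 320 μL total → factor 320/80 = 4
Step 4: 200 μL + 200 μL = 400 μL total → factor 400/200 = 2
Step 5: 0.3 mL + 1.5 mL = 1.8 mL total → factor 1.8/0.3 = 6
Product of known-step factors = 576
Overall factor = 0.500 mg/mL / (0.0868 μg/mL) = 5760.4
Step-2 factor = 5760.4 / 576 = 10.001
v = 1.25 mL / 10.001 = 0.125 mL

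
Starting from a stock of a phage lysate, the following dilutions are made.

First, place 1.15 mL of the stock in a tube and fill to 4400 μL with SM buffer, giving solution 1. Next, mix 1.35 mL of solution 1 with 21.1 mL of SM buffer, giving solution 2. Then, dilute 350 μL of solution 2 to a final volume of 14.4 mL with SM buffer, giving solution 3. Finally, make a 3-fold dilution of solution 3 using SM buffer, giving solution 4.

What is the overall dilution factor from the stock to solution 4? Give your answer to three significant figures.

Step 1: 1.15 mL brought to 4400 μL → factor 4.4/1.15 = 3.8261
Step 2: 1.35 mL + 21.1 mL = 22.45 mL total → factor 22.45/1.35 = 16.63
Step 3: 350 μL brought to 14.4 mL → factor 14400/350 = 41.143
Step 4: 3-fold → factor 3
Overall dilution factor = 3.8261 × 16.63 × 41.143 × 3 = 7853.3

7.85 × 10^3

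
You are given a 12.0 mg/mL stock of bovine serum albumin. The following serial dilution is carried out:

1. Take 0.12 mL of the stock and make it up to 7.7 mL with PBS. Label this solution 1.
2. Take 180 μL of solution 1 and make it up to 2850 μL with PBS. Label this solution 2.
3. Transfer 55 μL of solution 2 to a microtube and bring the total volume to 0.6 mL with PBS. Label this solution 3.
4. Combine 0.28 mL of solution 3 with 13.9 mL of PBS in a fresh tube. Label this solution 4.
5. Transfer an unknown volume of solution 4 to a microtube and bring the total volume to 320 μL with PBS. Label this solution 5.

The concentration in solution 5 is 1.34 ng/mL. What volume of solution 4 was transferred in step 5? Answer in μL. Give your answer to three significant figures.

20.1 μL

Step 1: 0.12 mL brought to 7.7 mL → factor 7.7/0.12 = 64.167
Step 2: 180 μL brought to 2850 μL → factor 2850/180 = 15.833
Step 3: 55 μL brought to 0.6 mL → factor 600/55 = 10.909
Step 4: 0.28 mL + 13.9 mL = 14.18 mL total → factor 14.18/0.28 = 50.643
Step 5: v brought to 320 μL → factor = 320 μL/v
Product of known-step factors = 5.6129 × 10^5
Overall factor = 12.0 mg/mL / (1.34 ng/mL) = 8.9552 × 10^6
Step-5 factor = 8.9552 × 10^6 / 5.6129 × 10^5 = 15.955
v = 320 μL / 15.955 = 20.1 μL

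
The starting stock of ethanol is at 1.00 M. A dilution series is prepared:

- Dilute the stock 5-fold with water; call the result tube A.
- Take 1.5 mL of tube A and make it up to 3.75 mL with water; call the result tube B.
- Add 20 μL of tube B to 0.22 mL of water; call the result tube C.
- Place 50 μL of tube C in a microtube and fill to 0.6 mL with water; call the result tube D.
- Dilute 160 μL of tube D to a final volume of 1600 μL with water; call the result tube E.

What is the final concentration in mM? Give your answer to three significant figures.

0.0556 mM

Step 1: 5-fold → factor 5
Step 2: 1.5 mL brought to 3.75 mL → factor 3.75/1.5 = 2.5
Step 3: 20 μL + 0.22 mL = 240 μL total → factor 240/20 = 12
Step 4: 50 μL brought to 0.6 mL → factor 600/50 = 12
Step 5: 160 μL brought to 1600 μL → factor 1600/160 = 10
Overall dilution factor = 5 × 2.5 × 12 × 12 × 10 = 18000
Final = 1.00 M / 18000 = 5.556 × 10^-5 M = 0.0556 mM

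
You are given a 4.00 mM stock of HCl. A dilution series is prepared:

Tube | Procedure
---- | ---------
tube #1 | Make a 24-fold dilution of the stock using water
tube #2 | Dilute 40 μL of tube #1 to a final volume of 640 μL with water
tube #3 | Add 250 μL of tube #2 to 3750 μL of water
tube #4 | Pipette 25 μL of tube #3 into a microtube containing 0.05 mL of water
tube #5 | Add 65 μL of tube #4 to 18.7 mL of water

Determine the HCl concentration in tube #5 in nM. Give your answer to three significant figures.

0.752 nM

Step 1: 24-fold → factor 24
Step 2: 40 μL brought to 640 μL → factor 640/40 = 16
Step 3: 250 μL + 3750 μL = 4000 μL total → factor 4000/250 = 16
Step 4: 25 μL + 0.05 mL = 75 μL total → factor 75/25 = 3
Step 5: 65 μL + 18.7 mL = 18765 μL total → factor 18765/65 = 288.69
Overall dilution factor = 24 × 16 × 16 × 3 × 288.69 = 5.3212 × 10^6
Final = 4.00 mM / 5.3212 × 10^6 = 7.517 × 10^-7 mM = 0.752 nM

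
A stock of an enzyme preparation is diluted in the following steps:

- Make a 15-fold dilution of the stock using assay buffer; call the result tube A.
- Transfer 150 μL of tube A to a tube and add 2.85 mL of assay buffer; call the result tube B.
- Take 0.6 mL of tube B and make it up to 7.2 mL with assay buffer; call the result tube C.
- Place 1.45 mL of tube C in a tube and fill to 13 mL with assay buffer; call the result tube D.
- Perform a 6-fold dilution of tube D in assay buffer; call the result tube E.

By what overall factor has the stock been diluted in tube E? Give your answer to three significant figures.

Step 1: 15-fold → factor 15
Step 2: 150 μL + 2.85 mL = 3000 μL total → factor 3000/150 = 20
Step 3: 0.6 mL brought to 7.2 mL → factor 7.2/0.6 = 12
Step 4: 1.45 mL brought to 13 mL → factor 13/1.45 = 8.9655
Step 5: 6-fold → factor 6
Overall dilution factor = 15 × 20 × 12 × 8.9655 × 6 = 1.9366 × 10^5

1.94 × 10^5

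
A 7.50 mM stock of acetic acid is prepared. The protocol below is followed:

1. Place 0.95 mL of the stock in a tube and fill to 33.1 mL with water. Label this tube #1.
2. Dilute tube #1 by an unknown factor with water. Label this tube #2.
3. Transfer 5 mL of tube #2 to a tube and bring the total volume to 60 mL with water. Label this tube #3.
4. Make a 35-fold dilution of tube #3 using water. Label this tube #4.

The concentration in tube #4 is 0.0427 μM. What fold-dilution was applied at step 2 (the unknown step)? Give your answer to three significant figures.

12.0-fold

Step 1: 0.95 mL brought to 33.1 mL → factor 33.1/0.95 = 34.842
Step 2: unknown factor x
Step 3: 5 mL brought to 60 mL → factor 60/5 = 12
Step 4: 35-fold → factor 35
Product of known-step factors = 14634
Overall factor = 7.50 mM / (0.0427 μM) = 1.7564 × 10^5
x = 1.7564 × 10^5 / 14634 = 12.0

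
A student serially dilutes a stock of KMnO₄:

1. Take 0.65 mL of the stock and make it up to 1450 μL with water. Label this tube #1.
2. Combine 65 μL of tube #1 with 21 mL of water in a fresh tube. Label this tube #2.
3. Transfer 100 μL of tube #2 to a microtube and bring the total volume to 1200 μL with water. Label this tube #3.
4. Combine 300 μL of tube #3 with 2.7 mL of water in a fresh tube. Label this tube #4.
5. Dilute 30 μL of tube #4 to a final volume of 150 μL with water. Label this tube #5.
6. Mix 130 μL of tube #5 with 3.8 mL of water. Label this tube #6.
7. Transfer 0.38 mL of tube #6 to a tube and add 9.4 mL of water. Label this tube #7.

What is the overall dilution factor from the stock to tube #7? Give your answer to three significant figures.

Step 1: 0.65 mL brought to 1450 μL → factor 1.45/0.65 = 2.2308
Step 2: 65 μL + 21 mL = 21065 μL total → factor 21065/65 = 324.08
Step 3: 100 μL brought to 1200 μL → factor 1200/100 = 12
Step 4: 300 μL + 2.7 mL = 3000 μL total → factor 3000/300 = 10
Step 5: 30 μL brought to 150 μL → factor 150/30 = 5
Step 6: 130 μL + 3.8 mL = 3930 μL total → factor 3930/130 = 30.231
Step 7: 0.38 mL + 9.4 mL = 9.78 mL total → factor 9.78/0.38 = 25.737
Overall dilution factor = 2.2308 × 324.08 × 12 × 10 × 5 × 30.231 × 25.737 = 3.3749 × 10^8

3.37 × 10^8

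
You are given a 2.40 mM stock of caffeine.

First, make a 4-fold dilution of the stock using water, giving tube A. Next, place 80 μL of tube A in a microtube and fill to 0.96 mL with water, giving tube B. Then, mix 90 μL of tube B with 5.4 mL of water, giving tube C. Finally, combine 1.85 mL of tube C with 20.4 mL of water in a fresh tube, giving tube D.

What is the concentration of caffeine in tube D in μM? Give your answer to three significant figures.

Step 1: 4-fold → factor 4
Step 2: 80 μL brought to 0.96 mL → factor 960/80 = 12
Step 3: 90 μL + 5.4 mL = 5490 μL total → factor 5490/90 = 61
Step 4: 1.85 mL + 20.4 mL = 22.25 mL total → factor 22.25/1.85 = 12.027
Overall dilution factor = 4 × 12 × 61 × 12.027 = 35215
Final = 2.40 mM / 35215 = 6.815 × 10^-5 mM = 0.0682 μM

0.0682 μM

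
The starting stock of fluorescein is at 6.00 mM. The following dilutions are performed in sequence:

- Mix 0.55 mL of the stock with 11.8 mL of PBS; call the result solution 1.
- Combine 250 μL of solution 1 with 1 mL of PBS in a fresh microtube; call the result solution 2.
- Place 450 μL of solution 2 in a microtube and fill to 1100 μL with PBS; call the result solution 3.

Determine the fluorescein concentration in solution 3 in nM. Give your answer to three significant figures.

2.19 × 10^4 nM

Step 1: 0.55 mL + 11.8 mL = 12.35 mL total → factor 12.35/0.55 = 22.455
Step 2: 250 μL + 1 mL = 1250 μL total → factor 1250/250 = 5
Step 3: 450 μL brought to 1100 μL → factor 1100/450 = 2.4444
Overall dilution factor = 22.455 × 5 × 2.4444 = 274.44
Final = 6.00 mM / 274.44 = 0.02186 mM = 2.19 × 10^4 nM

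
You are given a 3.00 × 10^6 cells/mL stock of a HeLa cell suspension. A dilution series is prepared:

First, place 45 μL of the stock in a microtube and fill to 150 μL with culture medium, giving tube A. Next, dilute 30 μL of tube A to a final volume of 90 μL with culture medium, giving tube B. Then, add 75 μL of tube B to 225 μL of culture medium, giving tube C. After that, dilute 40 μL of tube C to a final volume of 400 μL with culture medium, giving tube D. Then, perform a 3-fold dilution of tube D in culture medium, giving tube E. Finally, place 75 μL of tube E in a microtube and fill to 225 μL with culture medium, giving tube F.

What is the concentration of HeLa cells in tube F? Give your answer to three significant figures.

Step 1: 45 μL brought to 150 μL → factor 150/45 = 3.3333
Step 2: 30 μL brought to 90 μL → factor 90/30 = 3
Step 3: 75 μL + 225 μL = 300 μL total → factor 300/75 = 4
Step 4: 40 μL brought to 400 μL → factor 400/40 = 10
Step 5: 3-fold → factor 3
Step 6: 75 μL brought to 225 μL → factor 225/75 = 3
Overall dilution factor = 3.3333 × 3 × 4 × 10 × 3 × 3 = 3600
Final = 3.00 × 10^6 cells/mL / 3600 = 833 cells/mL

833 cells/mL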